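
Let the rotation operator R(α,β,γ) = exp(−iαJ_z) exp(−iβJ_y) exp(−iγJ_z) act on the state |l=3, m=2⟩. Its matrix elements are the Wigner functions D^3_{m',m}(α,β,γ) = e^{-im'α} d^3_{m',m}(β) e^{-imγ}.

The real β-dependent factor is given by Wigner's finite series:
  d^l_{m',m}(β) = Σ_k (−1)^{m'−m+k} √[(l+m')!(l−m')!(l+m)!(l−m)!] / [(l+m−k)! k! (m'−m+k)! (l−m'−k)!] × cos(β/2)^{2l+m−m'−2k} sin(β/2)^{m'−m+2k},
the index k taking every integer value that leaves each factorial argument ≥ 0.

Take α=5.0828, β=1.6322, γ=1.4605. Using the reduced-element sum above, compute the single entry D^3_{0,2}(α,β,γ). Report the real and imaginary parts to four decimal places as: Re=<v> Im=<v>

D^3_{0,2}(5.0828,1.6322,1.4605) = e^{-i·0·5.0828}·d^3_{0,2}(1.6322)·e^{-i·2·1.4605}. Compute d first:
With c≡cos(β/2)=0.685067 and s≡sin(β/2)=0.728480, N=[6·6·120·1]^{1/2}=65.726707
Admissible k: 2..3 (factorial args all ≥0)
  k=2: (−1)^0·65.7267/(12)·0.6851^4·0.7285^2 = +0.640219
  k=3: (−1)^1·65.7267/(12)·0.6851^2·0.7285^4 = -0.723931
d^3_{0,2}(1.6322) = +0.640219 -0.723931 = -0.083711
D = (+1.000000+0.000000i)·(-0.083711)·(-0.975768-0.218808i) = +0.081683+0.018317i

Re=0.0817 Im=0.0183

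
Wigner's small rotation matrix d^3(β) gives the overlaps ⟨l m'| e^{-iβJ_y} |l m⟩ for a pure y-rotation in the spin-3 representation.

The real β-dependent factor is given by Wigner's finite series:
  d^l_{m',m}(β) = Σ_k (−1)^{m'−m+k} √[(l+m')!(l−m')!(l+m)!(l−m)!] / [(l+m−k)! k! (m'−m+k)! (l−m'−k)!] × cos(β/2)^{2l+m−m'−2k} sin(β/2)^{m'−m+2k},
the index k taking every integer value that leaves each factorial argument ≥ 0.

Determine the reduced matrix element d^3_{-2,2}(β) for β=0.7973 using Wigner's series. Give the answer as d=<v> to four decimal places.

d^3_{-2,2}(β=0.7973) via Wigner's sum:
c=cos(0.7973/2)=0.921586, s=sin(0.7973/2)=0.388175; N=√[1·120·120·1]=120.000000
The bounds max(0,m−m')=4 and min(l+m,l−m')=5 give 2 terms
  k=4: (−1)^0·120.0000/(24)·0.9216^2·0.3882^4 = +0.096416
  k=5: (−1)^1·120.0000/(120)·0.9216^0·0.3882^6 = -0.003421
d^3_{-2,2}(0.7973) = +0.096416 -0.003421 = +0.092995

d=0.0930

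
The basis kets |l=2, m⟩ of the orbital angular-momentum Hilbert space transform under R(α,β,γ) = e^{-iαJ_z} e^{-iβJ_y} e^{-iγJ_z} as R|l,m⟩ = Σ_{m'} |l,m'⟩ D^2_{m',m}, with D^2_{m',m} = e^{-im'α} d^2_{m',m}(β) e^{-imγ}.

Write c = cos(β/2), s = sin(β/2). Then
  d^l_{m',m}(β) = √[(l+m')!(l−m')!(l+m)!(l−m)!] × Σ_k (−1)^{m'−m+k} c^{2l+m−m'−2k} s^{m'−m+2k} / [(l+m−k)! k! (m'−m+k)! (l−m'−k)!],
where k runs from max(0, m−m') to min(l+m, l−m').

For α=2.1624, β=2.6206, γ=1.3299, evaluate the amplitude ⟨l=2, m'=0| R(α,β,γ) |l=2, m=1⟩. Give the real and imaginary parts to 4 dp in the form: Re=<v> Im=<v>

Re=-0.1261 Im=0.5135

D^2_{0,1}(2.1624,2.6206,1.3299) = e^{-i·0·2.1624}·d^2_{0,1}(2.6206)·e^{-i·1·1.3299}. Compute d first:
Half-angle: c=0.257560, s=0.966262. N=√(2·2·6·1)=4.898979
The bounds max(0,m−m')=1 and min(l+m,l−m')=2 give 2 terms
  k=1: (−1)^0·4.8990/(2)·0.2576^3·0.9663^1 = +0.040440
  k=2: (−1)^1·4.8990/(2)·0.2576^1·0.9663^3 = -0.569167
d^2_{0,1}(2.6206) = +0.040440 -0.569167 = -0.528727
D = (+1.000000+0.000000i)·(-0.528727)·(+0.238573-0.971125i) = -0.126140+0.513460i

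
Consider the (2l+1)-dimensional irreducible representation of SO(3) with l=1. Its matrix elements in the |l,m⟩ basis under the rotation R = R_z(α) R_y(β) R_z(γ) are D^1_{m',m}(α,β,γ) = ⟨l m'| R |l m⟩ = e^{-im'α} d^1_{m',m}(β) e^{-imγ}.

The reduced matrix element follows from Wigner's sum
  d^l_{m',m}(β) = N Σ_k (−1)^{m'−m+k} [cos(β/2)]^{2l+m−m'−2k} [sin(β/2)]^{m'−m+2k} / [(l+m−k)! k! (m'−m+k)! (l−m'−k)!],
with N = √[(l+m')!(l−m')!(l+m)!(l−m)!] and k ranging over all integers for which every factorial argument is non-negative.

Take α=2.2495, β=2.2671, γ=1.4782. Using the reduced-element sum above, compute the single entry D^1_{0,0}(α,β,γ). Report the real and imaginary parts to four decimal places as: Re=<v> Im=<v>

Re=-0.6414 Im=0.0000

First d^1_{0,0}(β=2.2671), then the phase factors e^{-i(0)α} and e^{-i(0)γ}:
Half-angle: c=0.423446, s=0.905921. N=√(1·1·1·1)=1.000000
Admissible k: 0..1 (factorial args all ≥0)
  k=0: (−1)^0·1.0000/(1)·0.4234^2·0.9059^0 = +0.179307
  k=1: (−1)^1·1.0000/(1)·0.4234^0·0.9059^2 = -0.820693
d^1_{0,0}(2.2671) = +0.179307 -0.820693 = -0.641386
Phases: e^{-i·(0)·2.2495}=+1.000000+0.000000i, e^{-i·(0)·1.4782}=+1.000000+0.000000i ⇒ D=-0.641386+0.000000i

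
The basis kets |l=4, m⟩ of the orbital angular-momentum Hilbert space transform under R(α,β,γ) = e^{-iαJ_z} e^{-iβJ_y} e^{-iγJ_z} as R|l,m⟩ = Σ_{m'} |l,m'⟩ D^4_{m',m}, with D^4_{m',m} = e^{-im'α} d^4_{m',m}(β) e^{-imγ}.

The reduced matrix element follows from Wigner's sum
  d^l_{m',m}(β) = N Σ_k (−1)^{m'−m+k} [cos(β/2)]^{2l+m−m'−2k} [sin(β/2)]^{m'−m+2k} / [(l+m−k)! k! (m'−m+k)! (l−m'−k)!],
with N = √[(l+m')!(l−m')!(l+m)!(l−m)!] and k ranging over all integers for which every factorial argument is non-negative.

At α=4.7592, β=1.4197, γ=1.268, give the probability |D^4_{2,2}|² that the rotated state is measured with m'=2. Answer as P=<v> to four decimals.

P=0.0012

D^4_{2,2}(4.7592,1.4197,1.268) = e^{-i·2·4.7592}·d^4_{2,2}(1.4197)·e^{-i·2·1.268}. Compute d first:
Half-angle: c=0.758460, s=0.651720. N=√(720·2·720·2)=1440.000000
k: max(0,(2)−(2))=0 … min(4+(2),4−(2))=2
  k=0: (−1)^0·1440.0000/(1440)·0.7585^8·0.6517^0 = +0.109512
  k=1: (−1)^1·1440.0000/(120)·0.7585^6·0.6517^2 = -0.970283
  k=2: (−1)^2·1440.0000/(96)·0.7585^4·0.6517^4 = +0.895500
d^4_{2,2}(1.4197) = +0.109512 -0.970283 +0.895500 = +0.034729
|D^4_{2,2}|² = |d^4_{2,2}(β)|² = (+0.034729)² = 0.001206 (the z-rotation phases have unit modulus)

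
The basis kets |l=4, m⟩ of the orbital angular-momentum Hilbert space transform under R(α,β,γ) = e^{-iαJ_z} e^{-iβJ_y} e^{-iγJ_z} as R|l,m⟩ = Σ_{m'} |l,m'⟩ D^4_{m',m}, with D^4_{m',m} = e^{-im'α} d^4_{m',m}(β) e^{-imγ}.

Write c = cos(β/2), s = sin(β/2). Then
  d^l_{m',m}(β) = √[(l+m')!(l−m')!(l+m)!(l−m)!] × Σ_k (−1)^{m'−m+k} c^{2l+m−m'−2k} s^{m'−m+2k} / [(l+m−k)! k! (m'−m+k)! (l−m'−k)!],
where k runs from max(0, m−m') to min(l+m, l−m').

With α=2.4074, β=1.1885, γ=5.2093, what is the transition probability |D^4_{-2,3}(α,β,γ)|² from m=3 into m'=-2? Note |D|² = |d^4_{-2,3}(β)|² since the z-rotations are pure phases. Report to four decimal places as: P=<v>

First d^4_{-2,3}(β=1.1885), then the phase factors e^{-i(-2)α} and e^{-i(3)γ}:
Half-angle: c=0.828569, s=0.559887. N=√(2·720·5040·1)=2693.993318
The bounds max(0,m−m')=5 and min(l+m,l−m')=6 give 2 terms
  k=5: (−1)^0·2693.9933/(240)·0.8286^3·0.5599^5 = +0.351297
  k=6: (−1)^1·2693.9933/(720)·0.8286^1·0.5599^7 = -0.053468
d^4_{-2,3}(1.1885) = +0.351297 -0.053468 = +0.297829
|D^4_{-2,3}|² = |d^4_{-2,3}(β)|² = (+0.297829)² = 0.088702 (the z-rotation phases have unit modulus)

P=0.0887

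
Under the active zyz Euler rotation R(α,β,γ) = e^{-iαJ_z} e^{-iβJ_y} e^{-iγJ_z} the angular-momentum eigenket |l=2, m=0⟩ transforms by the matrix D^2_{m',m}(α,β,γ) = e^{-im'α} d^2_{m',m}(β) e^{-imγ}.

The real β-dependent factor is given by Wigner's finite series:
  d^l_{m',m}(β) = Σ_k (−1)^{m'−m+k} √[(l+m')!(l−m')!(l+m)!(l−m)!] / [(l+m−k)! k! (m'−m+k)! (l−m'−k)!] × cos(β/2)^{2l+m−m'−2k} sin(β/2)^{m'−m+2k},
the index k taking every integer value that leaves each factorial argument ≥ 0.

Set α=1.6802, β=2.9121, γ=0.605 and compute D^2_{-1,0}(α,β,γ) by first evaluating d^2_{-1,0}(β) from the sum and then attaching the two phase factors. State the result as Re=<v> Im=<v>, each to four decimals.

Split into d^2_{-1,0}(β=2.9121) × two z-phases.
With c≡cos(β/2)=0.114495 and s≡sin(β/2)=0.993424, N=[1·6·2·2]^{1/2}=4.898979
The bounds max(0,m−m')=1 and min(l+m,l−m')=2 give 2 terms
  k=1: (−1)^0·4.8990/(2)·0.1145^3·0.9934^1 = +0.003652
  k=2: (−1)^1·4.8990/(2)·0.1145^1·0.9934^3 = -0.274957
d^2_{-1,0}(2.9121) = +0.003652 -0.274957 = -0.271305
Phases: e^{-i·(-1)·1.6802}=-0.109186+0.994021i, e^{-i·(0)·0.605}=+1.000000+0.000000i ⇒ D=+0.029623-0.269683i

Re=0.0296 Im=-0.2697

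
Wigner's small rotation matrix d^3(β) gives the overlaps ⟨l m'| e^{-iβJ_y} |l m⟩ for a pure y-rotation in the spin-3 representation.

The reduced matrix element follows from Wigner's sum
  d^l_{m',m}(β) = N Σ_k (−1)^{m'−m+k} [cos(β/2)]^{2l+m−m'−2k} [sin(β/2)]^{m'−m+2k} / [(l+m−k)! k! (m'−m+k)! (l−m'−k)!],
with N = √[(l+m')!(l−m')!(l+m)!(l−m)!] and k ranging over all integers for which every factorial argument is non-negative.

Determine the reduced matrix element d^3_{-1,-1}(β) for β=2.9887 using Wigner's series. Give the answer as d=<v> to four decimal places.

d=0.0343

d^3_{-1,-1}(β=2.9887) via Wigner's sum:
c=cos(2.9887/2)=0.076372, s=sin(2.9887/2)=0.997079; N=√[2·24·2·24]=48.000000
The bounds max(0,m−m')=0 and min(l+m,l−m')=2 give 3 terms
  k=0: (−1)^0·48.0000/(48)·0.0764^6·0.9971^0 = +0.000000
  k=1: (−1)^1·48.0000/(6)·0.0764^4·0.9971^2 = -0.000271
  k=2: (−1)^2·48.0000/(8)·0.0764^2·0.9971^4 = +0.034589
d^3_{-1,-1}(2.9887) = +0.000000 -0.000271 +0.034589 = +0.034319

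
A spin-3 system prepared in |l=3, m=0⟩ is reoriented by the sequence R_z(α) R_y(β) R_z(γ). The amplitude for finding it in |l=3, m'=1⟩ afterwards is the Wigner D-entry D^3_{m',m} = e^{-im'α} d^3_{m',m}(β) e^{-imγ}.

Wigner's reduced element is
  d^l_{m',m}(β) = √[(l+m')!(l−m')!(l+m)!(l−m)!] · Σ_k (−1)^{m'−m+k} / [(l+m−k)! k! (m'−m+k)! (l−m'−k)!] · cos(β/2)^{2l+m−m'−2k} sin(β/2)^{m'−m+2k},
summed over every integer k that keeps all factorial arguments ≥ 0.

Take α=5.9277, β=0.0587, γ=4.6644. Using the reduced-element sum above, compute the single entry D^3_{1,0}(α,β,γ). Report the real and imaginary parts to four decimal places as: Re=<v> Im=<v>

Re=-0.0949 Im=-0.0352

Split into d^3_{1,0}(β=0.0587) × two z-phases.
c=cos(0.0587/2)=0.999569, s=sin(0.0587/2)=0.029346; N=√[24·2·6·6]=41.569219
The bounds max(0,m−m')=0 and min(l+m,l−m')=2 give 3 terms
  k=0: (−1)^1·41.5692/(12)·0.9996^5·0.0293^1 = -0.101438
  k=1: (−1)^2·41.5692/(4)·0.9996^3·0.0293^3 = +0.000262
  k=2: (−1)^3·41.5692/(12)·0.9996^1·0.0293^5 = -0.000000
d^3_{1,0}(0.0587) = -0.101438 +0.000262 -0.000000 = -0.101176
Attach z-rotation phases: D = e^{-i(1)(5.9277)}·(-0.101176)·e^{-i(0)(4.6644)} = -0.094850-0.035214i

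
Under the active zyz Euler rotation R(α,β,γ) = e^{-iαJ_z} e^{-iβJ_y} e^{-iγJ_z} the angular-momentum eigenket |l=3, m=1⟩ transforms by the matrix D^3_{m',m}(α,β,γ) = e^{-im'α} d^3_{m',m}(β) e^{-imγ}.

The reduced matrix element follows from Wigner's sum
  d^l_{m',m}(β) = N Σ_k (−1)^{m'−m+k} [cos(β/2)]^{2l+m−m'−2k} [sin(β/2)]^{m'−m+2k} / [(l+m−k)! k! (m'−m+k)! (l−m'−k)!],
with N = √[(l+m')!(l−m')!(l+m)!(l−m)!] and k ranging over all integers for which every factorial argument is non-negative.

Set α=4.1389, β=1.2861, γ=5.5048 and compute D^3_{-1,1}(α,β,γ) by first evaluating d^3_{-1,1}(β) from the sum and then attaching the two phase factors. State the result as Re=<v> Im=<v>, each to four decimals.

Re=0.0547 Im=-0.2633

First d^3_{-1,1}(β=1.2861), then the phase factors e^{-i(-1)α} and e^{-i(1)γ}:
Half-angle: c=0.800271, s=0.599639. N=√(2·24·24·2)=48.000000
k∈{2,3,4} keeps every argument non-negative
  k=2: (−1)^0·48.0000/(8)·0.8003^4·0.5996^2 = +0.884868
  k=3: (−1)^1·48.0000/(6)·0.8003^2·0.5996^4 = -0.662405
  k=4: (−1)^2·48.0000/(48)·0.8003^0·0.5996^6 = +0.046488
d^3_{-1,1}(1.2861) = +0.884868 -0.662405 +0.046488 = +0.268951
D = (-0.542566-0.840013i)·(+0.268951)·(+0.712048+0.702131i) = +0.054722-0.263325i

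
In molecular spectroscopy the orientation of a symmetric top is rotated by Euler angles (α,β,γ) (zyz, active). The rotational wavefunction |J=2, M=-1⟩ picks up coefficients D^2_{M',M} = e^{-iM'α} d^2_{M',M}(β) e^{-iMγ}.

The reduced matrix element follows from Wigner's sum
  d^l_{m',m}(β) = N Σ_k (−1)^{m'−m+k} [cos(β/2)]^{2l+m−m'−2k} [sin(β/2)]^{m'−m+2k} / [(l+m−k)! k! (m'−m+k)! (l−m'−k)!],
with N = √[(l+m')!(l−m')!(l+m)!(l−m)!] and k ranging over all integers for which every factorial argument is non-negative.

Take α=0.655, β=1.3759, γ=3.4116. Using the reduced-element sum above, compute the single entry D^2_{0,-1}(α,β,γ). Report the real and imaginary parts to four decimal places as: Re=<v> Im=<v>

Re=0.2243 Im=0.0621

D^2_{0,-1}(0.655,1.3759,3.4116) = e^{-i·0·0.655}·d^2_{0,-1}(1.3759)·e^{-i·-1·3.4116}. Compute d first:
Half-angle: c=0.772549, s=0.634955. N=√(2·2·1·6)=4.898979
k: max(0,(-1)−(0))=0 … min(2+(-1),2−(0))=1
  k=0: (−1)^1·4.8990/(2)·0.7725^3·0.6350^1 = -0.717129
  k=1: (−1)^2·4.8990/(2)·0.7725^1·0.6350^3 = +0.484429
d^2_{0,-1}(1.3759) = -0.717129 +0.484429 = -0.232699
Attach z-rotation phases: D = e^{-i(0)(0.655)}·(-0.232699)·e^{-i(-1)(3.4116)} = +0.224269+0.062070i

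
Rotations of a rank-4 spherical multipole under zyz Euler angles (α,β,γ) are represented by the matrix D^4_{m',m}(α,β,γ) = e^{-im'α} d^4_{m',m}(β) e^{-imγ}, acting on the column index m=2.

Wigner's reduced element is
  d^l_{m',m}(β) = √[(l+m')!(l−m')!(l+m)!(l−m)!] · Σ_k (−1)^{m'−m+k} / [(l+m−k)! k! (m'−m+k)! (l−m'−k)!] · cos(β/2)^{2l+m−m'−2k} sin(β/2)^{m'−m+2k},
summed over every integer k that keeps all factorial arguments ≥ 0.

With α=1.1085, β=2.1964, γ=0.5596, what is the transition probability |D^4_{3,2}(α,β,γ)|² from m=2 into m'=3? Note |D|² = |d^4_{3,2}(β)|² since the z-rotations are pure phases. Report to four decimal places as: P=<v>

P=0.0200

First d^4_{3,2}(β=2.1964), then the phase factors e^{-i(3)α} and e^{-i(2)γ}:
Half-angle: c=0.455200, s=0.890389. N=√(5040·1·720·2)=2693.993318
Admissible k: 0..1 (factorial args all ≥0)
  k=0: (−1)^1·2693.9933/(720)·0.4552^7·0.8904^1 = -0.013491
  k=1: (−1)^2·2693.9933/(240)·0.4552^5·0.8904^3 = +0.154858
d^4_{3,2}(2.1964) = -0.013491 +0.154858 = +0.141367
|D^4_{3,2}|² = |d^4_{3,2}(β)|² = (+0.141367)² = 0.019985 (the z-rotation phases have unit modulus)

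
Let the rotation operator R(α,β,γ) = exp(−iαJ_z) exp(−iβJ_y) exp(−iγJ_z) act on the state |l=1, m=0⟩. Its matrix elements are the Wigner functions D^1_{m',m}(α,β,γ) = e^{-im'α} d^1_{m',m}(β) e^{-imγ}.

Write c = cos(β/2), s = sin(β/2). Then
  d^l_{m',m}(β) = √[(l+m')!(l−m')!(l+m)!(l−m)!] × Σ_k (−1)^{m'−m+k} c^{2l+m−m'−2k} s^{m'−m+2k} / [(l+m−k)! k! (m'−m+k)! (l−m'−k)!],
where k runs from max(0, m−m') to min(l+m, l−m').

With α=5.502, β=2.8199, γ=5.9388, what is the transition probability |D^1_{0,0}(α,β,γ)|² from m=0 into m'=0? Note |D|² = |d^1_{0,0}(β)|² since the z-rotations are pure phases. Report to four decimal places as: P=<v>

D^1_{0,0}(5.502,2.8199,5.9388) = e^{-i·0·5.502}·d^1_{0,0}(2.8199)·e^{-i·0·5.9388}. Compute d first:
c=cos(2.8199/2)=0.160154, s=sin(2.8199/2)=0.987092; N=√[1·1·1·1]=1.000000
k: max(0,(0)−(0))=0 … min(1+(0),1−(0))=1
  k=0: (−1)^0·1.0000/(1)·0.1602^2·0.9871^0 = +0.025649
  k=1: (−1)^1·1.0000/(1)·0.1602^0·0.9871^2 = -0.974351
d^1_{0,0}(2.8199) = +0.025649 -0.974351 = -0.948702
|D^1_{0,0}|² = |d^1_{0,0}(β)|² = (-0.948702)² = 0.900035 (the z-rotation phases have unit modulus)

P=0.9000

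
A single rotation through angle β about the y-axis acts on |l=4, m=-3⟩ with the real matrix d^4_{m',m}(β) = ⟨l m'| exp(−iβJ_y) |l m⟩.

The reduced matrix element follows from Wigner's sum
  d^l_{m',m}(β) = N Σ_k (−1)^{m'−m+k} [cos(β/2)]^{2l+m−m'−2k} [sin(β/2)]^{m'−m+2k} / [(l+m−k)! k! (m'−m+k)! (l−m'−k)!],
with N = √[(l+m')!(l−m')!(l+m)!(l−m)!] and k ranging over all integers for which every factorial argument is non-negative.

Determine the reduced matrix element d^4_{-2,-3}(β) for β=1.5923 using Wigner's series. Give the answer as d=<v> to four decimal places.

d^4_{-2,-3}(β=1.5923) via Wigner's sum:
Half-angle: c=0.699463, s=0.714668. N=√(2·720·1·5040)=2693.993318
The bounds max(0,m−m')=0 and min(l+m,l−m')=1 give 2 terms
  k=0: (−1)^1·2693.9933/(720)·0.6995^7·0.7147^1 = -0.219040
  k=1: (−1)^2·2693.9933/(240)·0.6995^5·0.7147^3 = +0.686000
d^4_{-2,-3}(1.5923) = -0.219040 +0.686000 = +0.466960

d=0.4670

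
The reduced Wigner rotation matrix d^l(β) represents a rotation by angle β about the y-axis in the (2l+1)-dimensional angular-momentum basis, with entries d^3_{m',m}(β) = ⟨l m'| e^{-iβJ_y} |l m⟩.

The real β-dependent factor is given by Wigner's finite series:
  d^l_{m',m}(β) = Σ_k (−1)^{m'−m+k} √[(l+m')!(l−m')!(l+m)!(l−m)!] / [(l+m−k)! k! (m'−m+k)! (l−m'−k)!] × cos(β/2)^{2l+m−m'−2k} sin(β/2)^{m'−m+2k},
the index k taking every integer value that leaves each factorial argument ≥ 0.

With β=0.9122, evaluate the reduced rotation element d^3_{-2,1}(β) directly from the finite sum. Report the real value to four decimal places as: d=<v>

d=0.3440

d^3_{-2,1}(β=0.9122) via Wigner's sum:
Half-angle: c=0.897777, s=0.440450. N=√(1·120·24·2)=75.894664
k: max(0,(1)−(-2))=3 … min(3+(1),3−(-2))=4
  k=3: (−1)^0·75.8947/(12)·0.8978^3·0.4405^3 = +0.391044
  k=4: (−1)^1·75.8947/(24)·0.8978^1·0.4405^5 = -0.047060
d^3_{-2,1}(0.9122) = +0.391044 -0.047060 = +0.343984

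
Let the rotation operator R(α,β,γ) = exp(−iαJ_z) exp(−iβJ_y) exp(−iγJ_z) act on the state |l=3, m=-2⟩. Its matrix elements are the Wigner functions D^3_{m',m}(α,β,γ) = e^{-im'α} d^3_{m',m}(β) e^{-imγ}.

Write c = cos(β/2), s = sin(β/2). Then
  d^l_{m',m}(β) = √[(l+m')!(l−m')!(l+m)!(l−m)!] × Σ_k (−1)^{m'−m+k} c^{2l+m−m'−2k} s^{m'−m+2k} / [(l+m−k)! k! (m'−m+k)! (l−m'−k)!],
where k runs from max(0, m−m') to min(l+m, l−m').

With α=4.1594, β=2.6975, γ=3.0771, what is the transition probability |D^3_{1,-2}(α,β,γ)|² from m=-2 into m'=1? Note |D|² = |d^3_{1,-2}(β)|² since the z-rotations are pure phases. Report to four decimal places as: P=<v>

P=0.3051

D^3_{1,-2}(4.1594,2.6975,3.0771) = e^{-i·1·4.1594}·d^3_{1,-2}(2.6975)·e^{-i·-2·3.0771}. Compute d first:
Half-angle: c=0.220226, s=0.975449. N=√(24·2·1·120)=75.894664
The bounds max(0,m−m')=0 and min(l+m,l−m')=1 give 2 terms
  k=0: (−1)^3·75.8947/(12)·0.2202^3·0.9754^3 = -0.062698
  k=1: (−1)^4·75.8947/(24)·0.2202^1·0.9754^5 = +0.615023
d^3_{1,-2}(2.6975) = -0.062698 +0.615023 = +0.552326
|D^3_{1,-2}|² = |d^3_{1,-2}(β)|² = (+0.552326)² = 0.305064 (the z-rotation phases have unit modulus)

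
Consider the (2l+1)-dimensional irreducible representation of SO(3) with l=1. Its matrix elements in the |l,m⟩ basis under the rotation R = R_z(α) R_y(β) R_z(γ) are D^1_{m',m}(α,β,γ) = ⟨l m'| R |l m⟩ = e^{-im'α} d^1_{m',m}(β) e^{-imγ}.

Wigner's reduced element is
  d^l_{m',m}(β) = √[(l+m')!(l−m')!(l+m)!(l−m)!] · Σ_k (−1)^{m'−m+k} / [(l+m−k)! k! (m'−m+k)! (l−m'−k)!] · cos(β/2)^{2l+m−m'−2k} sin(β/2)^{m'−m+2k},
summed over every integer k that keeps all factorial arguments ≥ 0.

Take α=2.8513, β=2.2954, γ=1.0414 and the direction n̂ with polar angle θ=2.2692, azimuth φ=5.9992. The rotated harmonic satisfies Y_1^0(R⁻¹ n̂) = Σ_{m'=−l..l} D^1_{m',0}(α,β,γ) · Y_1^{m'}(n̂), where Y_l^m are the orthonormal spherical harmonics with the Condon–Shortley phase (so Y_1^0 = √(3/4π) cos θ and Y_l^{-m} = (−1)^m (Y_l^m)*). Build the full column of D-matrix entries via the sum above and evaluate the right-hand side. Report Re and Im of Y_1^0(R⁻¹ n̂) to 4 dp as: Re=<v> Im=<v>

Need the full column D^1_{m',0} for m'=−1..1 at α=2.8513, β=2.2954, γ=1.0414.
cos(β/2)=0.410586, sin(β/2)=0.911822
d^1_{-1,0}: single k=1 term ⇒ +0.529455;  D = -0.507303+0.151547i
d^1_{0,0}: k∈[0..1] ⇒ +0.168581 -0.831419 = -0.662839;  D = -0.662839+0.000000i
d^1_{1,0}: single k=0 term ⇒ -0.529455;  D = +0.507303+0.151547i
Y_1^{m'}(θ=2.2692,φ=5.9992) and Σ D·Y over m':
  (-0.5073+0.1515i)·(+0.2540+0.0741i)  (-0.6628+0.0000i)·(-0.3142+0.0000i)  (+0.5073+0.1515i)·(-0.2540+0.0741i)
Y_1^0(R⁻¹ n̂) = -0.071942+0.000000i

Re=-0.0719 Im=0.0000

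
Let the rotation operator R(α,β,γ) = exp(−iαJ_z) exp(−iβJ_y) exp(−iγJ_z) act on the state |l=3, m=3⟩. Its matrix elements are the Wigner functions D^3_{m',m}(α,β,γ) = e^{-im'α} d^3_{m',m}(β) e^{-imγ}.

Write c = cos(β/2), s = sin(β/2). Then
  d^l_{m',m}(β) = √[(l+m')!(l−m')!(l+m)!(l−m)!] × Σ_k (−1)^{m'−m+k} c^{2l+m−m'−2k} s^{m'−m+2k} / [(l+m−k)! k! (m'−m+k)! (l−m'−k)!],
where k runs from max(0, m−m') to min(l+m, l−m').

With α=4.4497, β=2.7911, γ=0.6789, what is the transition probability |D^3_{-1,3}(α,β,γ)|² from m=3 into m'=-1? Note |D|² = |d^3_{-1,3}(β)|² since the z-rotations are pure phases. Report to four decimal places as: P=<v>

Split into d^3_{-1,3}(β=2.7911) × two z-phases.
c=cos(2.7911/2)=0.174351, s=sin(2.7911/2)=0.984684; N=√[2·24·720·1]=185.903201
k: max(0,(3)−(-1))=4 … min(3+(3),3−(-1))=4
  k=4: (−1)^0·185.9032/(48)·0.1744^2·0.9847^4 = +0.110683
d^3_{-1,3}(2.7911) = +0.110683
|D^3_{-1,3}|² = |d^3_{-1,3}(β)|² = (+0.110683)² = 0.012251 (the z-rotation phases have unit modulus)

P=0.0123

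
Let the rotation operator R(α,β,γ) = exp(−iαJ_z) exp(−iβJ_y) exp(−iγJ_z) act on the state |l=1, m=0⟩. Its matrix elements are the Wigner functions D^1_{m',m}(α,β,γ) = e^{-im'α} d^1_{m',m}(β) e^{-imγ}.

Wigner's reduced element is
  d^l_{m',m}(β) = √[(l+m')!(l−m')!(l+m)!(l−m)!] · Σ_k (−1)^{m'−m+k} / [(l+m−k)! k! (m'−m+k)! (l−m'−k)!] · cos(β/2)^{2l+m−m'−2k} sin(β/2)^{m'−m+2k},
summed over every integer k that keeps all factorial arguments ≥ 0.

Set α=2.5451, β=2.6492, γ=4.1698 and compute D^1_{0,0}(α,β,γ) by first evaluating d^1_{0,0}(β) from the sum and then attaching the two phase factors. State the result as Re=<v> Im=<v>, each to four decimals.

Re=-0.8812 Im=0.0000

Split into d^1_{0,0}(β=2.6492) × two z-phases.
c=cos(2.6492/2)=0.243717, s=sin(2.6492/2)=0.969846; N=√[1·1·1·1]=1.000000
k: max(0,(0)−(0))=0 … min(1+(0),1−(0))=1
  k=0: (−1)^0·1.0000/(1)·0.2437^2·0.9698^0 = +0.059398
  k=1: (−1)^1·1.0000/(1)·0.2437^0·0.9698^2 = -0.940602
d^1_{0,0}(2.6492) = +0.059398 -0.940602 = -0.881204
D = (+1.000000+0.000000i)·(-0.881204)·(+1.000000+0.000000i) = -0.881204+0.000000i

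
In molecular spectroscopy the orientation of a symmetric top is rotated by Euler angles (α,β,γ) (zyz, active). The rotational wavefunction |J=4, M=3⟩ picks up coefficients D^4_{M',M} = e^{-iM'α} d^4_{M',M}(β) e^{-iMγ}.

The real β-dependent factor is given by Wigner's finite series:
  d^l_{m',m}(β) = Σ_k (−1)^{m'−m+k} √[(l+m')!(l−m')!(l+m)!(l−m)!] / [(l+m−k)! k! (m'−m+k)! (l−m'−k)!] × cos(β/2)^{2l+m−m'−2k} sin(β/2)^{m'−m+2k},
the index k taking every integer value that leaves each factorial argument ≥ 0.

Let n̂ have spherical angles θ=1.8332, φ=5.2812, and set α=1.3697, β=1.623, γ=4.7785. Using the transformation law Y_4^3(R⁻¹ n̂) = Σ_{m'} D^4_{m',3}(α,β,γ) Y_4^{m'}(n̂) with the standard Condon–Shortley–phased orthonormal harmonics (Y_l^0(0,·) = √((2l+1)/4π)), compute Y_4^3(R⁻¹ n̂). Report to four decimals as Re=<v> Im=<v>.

Re=0.1694 Im=0.2906

Need the full column D^4_{m',3} for m'=−4..4 at α=1.3697, β=1.623, γ=4.7785.
cos(β/2)=0.688411, sin(β/2)=0.725321
d^4_{-4,3}: single k=7 term ⇒ +0.205638;  D = -0.173340-0.110636i
d^4_{-3,3}: k∈[6..7] ⇒ +0.483030 -0.076602 = +0.406428;  D = -0.282688+0.292012i
d^4_{-2,3}: k∈[5..6] ⇒ +0.735155 -0.272033 = +0.463122;  D = +0.261699+0.382094i
d^4_{-1,3}: k∈[4..5] ⇒ +0.822301 -0.547704 = +0.274597;  D = +0.252981-0.106789i
d^4_{0,3}: k∈[3..4] ⇒ +0.698062 -0.774922 = -0.076860;  D = +0.015144+0.075353i
d^4_{1,3}: k∈[2..3] ⇒ +0.444445 -0.822301 = -0.377856;  D = +0.377855+0.001044i
d^4_{2,3}: k∈[1..2] ⇒ +0.198852 -0.662239 = -0.463388;  D = +0.093813-0.453792i
d^4_{3,3}: k∈[0..1] ⇒ +0.050441 -0.391964 = -0.341523;  D = -0.313900-0.134552i
d^4_{4,3}: single k=0 term ⇒ -0.150318;  D = -0.085625+0.123547i
Y_4^{m'}(θ=1.8332,φ=5.2812) and Σ D·Y over m':
  (-0.1733-0.1106i)·(-0.2493-0.2933i)  (-0.2827+0.2920i)·(+0.2898-0.0395i)  (+0.2617+0.3821i)·(+0.0693-0.1498i)  (+0.2530-0.1068i)·(+0.1614+0.2525i)  (+0.0151+0.0754i)·(+0.1206+0.0000i)  (+0.3779+0.0010i)·(-0.1614+0.2525i)  (+0.0938-0.4538i)·(+0.0693+0.1498i)  (-0.3139-0.1346i)·(-0.2898-0.0395i)  (-0.0856+0.1235i)·(-0.2493+0.2933i)
Y_4^3(R⁻¹ n̂) = +0.169358+0.290587i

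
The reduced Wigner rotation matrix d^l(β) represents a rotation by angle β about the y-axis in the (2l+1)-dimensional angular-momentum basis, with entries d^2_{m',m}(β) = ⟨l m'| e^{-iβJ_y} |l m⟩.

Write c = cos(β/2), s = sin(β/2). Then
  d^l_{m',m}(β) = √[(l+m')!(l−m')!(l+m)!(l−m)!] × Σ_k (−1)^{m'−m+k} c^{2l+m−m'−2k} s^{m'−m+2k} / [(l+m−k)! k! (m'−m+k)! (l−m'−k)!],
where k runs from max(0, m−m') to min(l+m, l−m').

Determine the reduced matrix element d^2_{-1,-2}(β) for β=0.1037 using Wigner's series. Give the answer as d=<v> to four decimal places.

d=-0.1032

d^2_{-1,-2}(β=0.1037) via Wigner's sum:
c=cos(0.1037/2)=0.998656, s=sin(0.1037/2)=0.051827; N=√[1·6·1·24]=12.000000
k∈{0} keeps every argument non-negative
  k=0: (−1)^1·12.0000/(6)·0.9987^3·0.0518^1 = -0.103236
d^2_{-1,-2}(0.1037) = -0.103236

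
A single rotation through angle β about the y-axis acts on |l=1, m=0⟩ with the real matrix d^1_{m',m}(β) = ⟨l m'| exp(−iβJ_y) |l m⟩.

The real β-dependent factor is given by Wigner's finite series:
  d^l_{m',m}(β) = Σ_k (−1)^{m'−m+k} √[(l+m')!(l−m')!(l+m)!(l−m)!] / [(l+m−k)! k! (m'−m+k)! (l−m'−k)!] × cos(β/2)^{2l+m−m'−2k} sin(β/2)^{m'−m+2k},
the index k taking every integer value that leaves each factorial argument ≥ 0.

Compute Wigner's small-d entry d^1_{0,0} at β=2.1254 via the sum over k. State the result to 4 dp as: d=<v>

d=-0.5266

d^1_{0,0}(β=2.1254) via Wigner's sum:
With c≡cos(β/2)=0.486515 and s≡sin(β/2)=0.873672, N=[1·1·1·1]^{1/2}=1.000000
k: max(0,(0)−(0))=0 … min(1+(0),1−(0))=1
  k=0: (−1)^0·1.0000/(1)·0.4865^2·0.8737^0 = +0.236697
  k=1: (−1)^1·1.0000/(1)·0.4865^0·0.8737^2 = -0.763303
d^1_{0,0}(2.1254) = +0.236697 -0.763303 = -0.526606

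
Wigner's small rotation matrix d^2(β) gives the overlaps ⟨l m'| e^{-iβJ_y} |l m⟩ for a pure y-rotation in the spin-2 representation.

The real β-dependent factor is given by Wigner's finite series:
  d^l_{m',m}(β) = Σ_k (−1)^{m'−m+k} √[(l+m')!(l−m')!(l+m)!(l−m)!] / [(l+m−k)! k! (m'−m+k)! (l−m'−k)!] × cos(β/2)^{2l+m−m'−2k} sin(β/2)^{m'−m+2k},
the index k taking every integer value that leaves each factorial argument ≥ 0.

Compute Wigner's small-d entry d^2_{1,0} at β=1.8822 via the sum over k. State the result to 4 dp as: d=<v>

d=0.3572

d^2_{1,0}(β=1.8822) via Wigner's sum:
With c≡cos(β/2)=0.588899 and s≡sin(β/2)=0.808206, N=[6·1·2·2]^{1/2}=4.898979
Admissible k: 0..1 (factorial args all ≥0)
  k=0: (−1)^1·4.8990/(2)·0.5889^3·0.8082^1 = -0.404316
  k=1: (−1)^2·4.8990/(2)·0.5889^1·0.8082^3 = +0.761524
d^2_{1,0}(1.8822) = -0.404316 +0.761524 = +0.357208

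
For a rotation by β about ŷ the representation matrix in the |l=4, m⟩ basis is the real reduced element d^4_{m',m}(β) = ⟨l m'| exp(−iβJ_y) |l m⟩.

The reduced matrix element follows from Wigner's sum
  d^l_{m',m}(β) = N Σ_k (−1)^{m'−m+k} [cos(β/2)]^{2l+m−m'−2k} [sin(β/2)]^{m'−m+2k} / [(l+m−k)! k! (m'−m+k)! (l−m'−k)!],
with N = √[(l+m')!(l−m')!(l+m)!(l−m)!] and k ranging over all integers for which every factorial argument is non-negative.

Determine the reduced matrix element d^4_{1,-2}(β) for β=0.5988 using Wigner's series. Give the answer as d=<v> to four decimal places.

d^4_{1,-2}(β=0.5988) via Wigner's sum:
Half-angle: c=0.955514, s=0.294947. N=√(120·6·2·720)=1018.233765
k: max(0,(-2)−(1))=0 … min(4+(-2),4−(1))=2
  k=0: (−1)^3·1018.2338/(72)·0.9555^5·0.2949^3 = -0.289022
  k=1: (−1)^4·1018.2338/(48)·0.9555^3·0.2949^5 = +0.041308
  k=2: (−1)^5·1018.2338/(240)·0.9555^1·0.2949^7 = -0.000787
d^4_{1,-2}(0.5988) = -0.289022 +0.041308 -0.000787 = -0.248501

d=-0.2485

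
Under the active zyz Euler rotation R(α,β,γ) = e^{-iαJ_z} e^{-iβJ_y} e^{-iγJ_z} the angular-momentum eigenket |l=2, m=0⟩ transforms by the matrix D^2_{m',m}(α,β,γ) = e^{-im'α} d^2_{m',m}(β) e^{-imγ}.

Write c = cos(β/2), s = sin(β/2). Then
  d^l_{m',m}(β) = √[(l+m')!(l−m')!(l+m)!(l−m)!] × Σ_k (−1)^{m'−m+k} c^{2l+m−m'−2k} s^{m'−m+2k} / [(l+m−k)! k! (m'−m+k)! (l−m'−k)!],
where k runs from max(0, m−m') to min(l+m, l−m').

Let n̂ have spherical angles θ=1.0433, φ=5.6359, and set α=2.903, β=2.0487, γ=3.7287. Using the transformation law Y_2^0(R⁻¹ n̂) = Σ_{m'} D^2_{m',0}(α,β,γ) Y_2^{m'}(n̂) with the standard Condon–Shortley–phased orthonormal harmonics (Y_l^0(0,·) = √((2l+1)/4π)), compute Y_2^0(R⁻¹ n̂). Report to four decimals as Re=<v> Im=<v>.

Re=0.5128 Im=0.0000

Need the full column D^2_{m',0} for m'=−2..2 at α=2.903, β=2.0487, γ=3.7287.
cos(β/2)=0.519654, sin(β/2)=0.854377
d^2_{-2,0}: single k=2 term ⇒ +0.482840;  D = +0.428903-0.221759i
d^2_{-1,0}: k∈[1..2] ⇒ +0.293676 -0.793850 = -0.500173;  D = +0.486004-0.118209i
d^2_{0,0}: k∈[0..2] ⇒ +0.072922 -0.788475 +0.532841 = -0.182712;  D = -0.182712+0.000000i
d^2_{1,0}: k∈[0..1] ⇒ -0.293676 +0.793850 = +0.500173;  D = -0.486004-0.118209i
d^2_{2,0}: single k=0 term ⇒ +0.482840;  D = +0.428903+0.221759i
Y_2^{m'}(θ=1.0433,φ=5.6359) and Σ D·Y over m':
  (+0.4289-0.2218i)·(+0.0787+0.2775i)  (+0.4860-0.1182i)·(+0.2681+0.2026i)  (-0.1827+0.0000i)·(-0.0756+0.0000i)  (-0.4860-0.1182i)·(-0.2681+0.2026i)  (+0.4289+0.2218i)·(+0.0787-0.2775i)
Y_2^0(R⁻¹ n̂) = +0.512804+0.000000i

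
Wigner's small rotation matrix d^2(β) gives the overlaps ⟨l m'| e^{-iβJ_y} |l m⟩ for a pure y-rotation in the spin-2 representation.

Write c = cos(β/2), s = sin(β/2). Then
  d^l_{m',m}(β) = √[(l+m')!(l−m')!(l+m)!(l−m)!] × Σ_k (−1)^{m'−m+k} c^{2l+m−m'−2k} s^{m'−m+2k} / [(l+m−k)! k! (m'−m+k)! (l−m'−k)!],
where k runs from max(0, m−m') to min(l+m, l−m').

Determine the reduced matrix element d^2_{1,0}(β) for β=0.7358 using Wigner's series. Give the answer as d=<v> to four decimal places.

d^2_{1,0}(β=0.7358) via Wigner's sum:
With c≡cos(β/2)=0.933085 and s≡sin(β/2)=0.359657, N=[6·1·2·2]^{1/2}=4.898979
Admissible k: 0..1 (factorial args all ≥0)
  k=0: (−1)^1·4.8990/(2)·0.9331^3·0.3597^1 = -0.715693
  k=1: (−1)^2·4.8990/(2)·0.9331^1·0.3597^3 = +0.106331
d^2_{1,0}(0.7358) = -0.715693 +0.106331 = -0.609362

d=-0.6094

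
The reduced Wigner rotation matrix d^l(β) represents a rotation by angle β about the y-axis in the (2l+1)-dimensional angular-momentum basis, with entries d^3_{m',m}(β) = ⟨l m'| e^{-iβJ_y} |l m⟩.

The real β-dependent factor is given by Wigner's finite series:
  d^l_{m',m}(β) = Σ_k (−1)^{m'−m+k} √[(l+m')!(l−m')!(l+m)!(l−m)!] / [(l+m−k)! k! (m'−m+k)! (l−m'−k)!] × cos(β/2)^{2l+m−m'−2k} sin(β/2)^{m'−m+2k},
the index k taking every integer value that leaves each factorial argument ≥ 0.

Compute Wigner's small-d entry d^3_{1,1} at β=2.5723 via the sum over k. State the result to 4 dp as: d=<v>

d=0.3561

d^3_{1,1}(β=2.5723) via Wigner's sum:
With c≡cos(β/2)=0.280818 and s≡sin(β/2)=0.959761, N=[24·2·24·2]^{1/2}=48.000000
k∈{0,1,2} keeps every argument non-negative
  k=0: (−1)^0·48.0000/(48)·0.2808^6·0.9598^0 = +0.000490
  k=1: (−1)^1·48.0000/(6)·0.2808^4·0.9598^2 = -0.045826
  k=2: (−1)^2·48.0000/(8)·0.2808^2·0.9598^4 = +0.401471
d^3_{1,1}(2.5723) = +0.000490 -0.045826 +0.401471 = +0.356134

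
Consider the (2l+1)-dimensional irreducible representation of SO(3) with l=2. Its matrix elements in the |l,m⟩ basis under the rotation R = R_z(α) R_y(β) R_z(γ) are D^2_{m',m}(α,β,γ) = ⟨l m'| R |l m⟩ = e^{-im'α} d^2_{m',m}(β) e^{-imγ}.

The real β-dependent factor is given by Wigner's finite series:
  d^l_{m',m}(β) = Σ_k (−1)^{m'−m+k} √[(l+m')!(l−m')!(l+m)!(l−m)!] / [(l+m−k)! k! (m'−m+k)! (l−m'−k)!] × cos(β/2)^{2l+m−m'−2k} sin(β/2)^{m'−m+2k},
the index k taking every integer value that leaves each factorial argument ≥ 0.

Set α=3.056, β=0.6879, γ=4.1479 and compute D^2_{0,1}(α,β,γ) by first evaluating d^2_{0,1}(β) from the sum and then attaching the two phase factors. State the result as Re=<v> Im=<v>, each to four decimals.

Re=-0.3214 Im=0.5076

Split into d^2_{0,1}(β=0.6879) × two z-phases.
With c≡cos(β/2)=0.941430 and s≡sin(β/2)=0.337208, N=[2·2·6·1]^{1/2}=4.898979
Admissible k: 1..2 (factorial args all ≥0)
  k=1: (−1)^0·4.8990/(2)·0.9414^3·0.3372^1 = +0.689189
  k=2: (−1)^1·4.8990/(2)·0.9414^1·0.3372^3 = -0.088422
d^2_{0,1}(0.6879) = +0.689189 -0.088422 = +0.600767
Phases: e^{-i·(0)·3.056}=+1.000000+0.000000i, e^{-i·(1)·4.1479}=-0.534984+0.844862i ⇒ D=-0.321401+0.507565i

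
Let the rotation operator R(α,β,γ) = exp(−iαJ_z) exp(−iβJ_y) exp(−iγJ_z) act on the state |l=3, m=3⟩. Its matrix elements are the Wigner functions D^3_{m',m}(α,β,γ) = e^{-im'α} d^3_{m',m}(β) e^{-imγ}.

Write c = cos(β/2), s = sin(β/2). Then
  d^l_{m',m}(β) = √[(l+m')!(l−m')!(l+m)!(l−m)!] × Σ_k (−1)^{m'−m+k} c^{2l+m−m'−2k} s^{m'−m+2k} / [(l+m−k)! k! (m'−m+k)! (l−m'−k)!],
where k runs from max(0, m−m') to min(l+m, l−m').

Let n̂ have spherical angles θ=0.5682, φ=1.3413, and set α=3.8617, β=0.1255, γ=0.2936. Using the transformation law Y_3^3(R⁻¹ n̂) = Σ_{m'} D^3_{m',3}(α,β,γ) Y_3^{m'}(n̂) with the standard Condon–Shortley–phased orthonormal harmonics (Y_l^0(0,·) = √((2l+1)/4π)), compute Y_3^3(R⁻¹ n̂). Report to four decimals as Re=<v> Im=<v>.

Need the full column D^3_{m',3} for m'=−3..3 at α=3.8617, β=0.1255, γ=0.2936.
cos(β/2)=0.998032, sin(β/2)=0.062709
d^3_{-3,3}: single k=6 term ⇒ +0.000000;  D = -0.000000-0.000000i
d^3_{-2,3}: single k=5 term ⇒ +0.000002;  D = +0.000002+0.000001i
d^3_{-1,3}: single k=4 term ⇒ +0.000060;  D = -0.000059+0.000010i
d^3_{0,3}: single k=3 term ⇒ +0.001096;  D = +0.000698-0.000846i
d^3_{1,3}: single k=2 term ⇒ +0.015111;  D = +0.000455+0.015104i
d^3_{2,3}: single k=1 term ⇒ +0.152099;  D = -0.103701-0.111266i
d^3_{3,3}: single k=0 term ⇒ +0.988249;  D = +0.983265+0.099123i
Y_3^{m'}(θ=0.5682,φ=1.3413) and Σ D·Y over m':
  (-0.0000-0.0000i)·(-0.0413+0.0502i)  (+0.0000+0.0000i)·(-0.2236-0.1105i)  (-0.0001+0.0000i)·(+0.1010-0.4322i)  (+0.0007-0.0008i)·(+0.1737+0.0000i)  (+0.0005+0.0151i)·(-0.1010-0.4322i)  (-0.1037-0.1113i)·(-0.2236+0.1105i)  (+0.9833+0.0991i)·(+0.0413+0.0502i)
Y_3^3(R⁻¹ n̂) = +0.077726+0.065036i

Re=0.0777 Im=0.0650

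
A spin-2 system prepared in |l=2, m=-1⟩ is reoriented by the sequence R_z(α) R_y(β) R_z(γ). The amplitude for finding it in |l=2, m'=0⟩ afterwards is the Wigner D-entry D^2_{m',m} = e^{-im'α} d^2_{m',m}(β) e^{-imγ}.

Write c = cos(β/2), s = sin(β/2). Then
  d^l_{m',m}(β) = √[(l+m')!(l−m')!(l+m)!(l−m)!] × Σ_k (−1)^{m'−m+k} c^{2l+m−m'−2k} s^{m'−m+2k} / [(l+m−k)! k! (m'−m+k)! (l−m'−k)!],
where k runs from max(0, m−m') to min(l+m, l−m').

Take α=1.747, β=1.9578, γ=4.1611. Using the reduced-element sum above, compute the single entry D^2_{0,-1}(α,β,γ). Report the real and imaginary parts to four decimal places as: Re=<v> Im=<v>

First d^2_{0,-1}(β=1.9578), then the phase factors e^{-i(0)α} and e^{-i(-1)γ}:
c=cos(1.9578/2)=0.557936, s=sin(1.9578/2)=0.829884; N=√[2·2·1·6]=4.898979
The bounds max(0,m−m')=0 and min(l+m,l−m')=1 give 2 terms
  k=0: (−1)^1·4.8990/(2)·0.5579^3·0.8299^1 = -0.353058
  k=1: (−1)^2·4.8990/(2)·0.5579^1·0.8299^3 = +0.781110
d^2_{0,-1}(1.9578) = -0.353058 +0.781110 = +0.428052
D = (+1.000000+0.000000i)·(+0.428052)·(-0.523786-0.851850i) = -0.224208-0.364636i

Re=-0.2242 Im=-0.3646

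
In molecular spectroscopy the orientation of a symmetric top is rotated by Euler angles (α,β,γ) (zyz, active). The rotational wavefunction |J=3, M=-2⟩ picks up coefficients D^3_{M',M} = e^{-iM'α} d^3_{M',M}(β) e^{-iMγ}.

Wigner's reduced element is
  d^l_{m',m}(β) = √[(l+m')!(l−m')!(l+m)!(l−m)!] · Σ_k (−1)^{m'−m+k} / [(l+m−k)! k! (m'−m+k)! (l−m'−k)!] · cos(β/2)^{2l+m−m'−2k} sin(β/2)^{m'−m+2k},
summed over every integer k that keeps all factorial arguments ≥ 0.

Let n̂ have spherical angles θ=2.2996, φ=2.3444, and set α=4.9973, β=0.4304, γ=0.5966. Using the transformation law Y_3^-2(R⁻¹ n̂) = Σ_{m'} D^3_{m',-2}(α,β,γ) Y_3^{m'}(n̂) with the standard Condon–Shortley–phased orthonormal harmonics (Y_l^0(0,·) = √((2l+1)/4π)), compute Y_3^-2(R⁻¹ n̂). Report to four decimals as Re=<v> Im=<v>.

Need the full column D^3_{m',-2} for m'=−3..3 at α=4.9973, β=0.4304, γ=0.5966.
cos(β/2)=0.976934, sin(β/2)=0.213543
d^3_{-3,-2}: single k=1 term ⇒ +0.465464;  D = -0.413478-0.213759i
d^3_{-2,-2}: k∈[0..1] ⇒ +0.869342 -0.207683 = +0.661659;  D = +0.126406-0.649472i
d^3_{-1,-2}: k∈[0..1] ⇒ -0.600911 +0.057422 = -0.543489;  D = -0.541156+0.050301i
d^3_{0,-2}: k∈[0..1] ⇒ +0.227505 -0.010870 = +0.216635;  D = +0.079871+0.201374i
d^3_{1,-2}: k∈[0..1] ⇒ -0.057422 +0.001372 = -0.056050;  D = +0.044193-0.034476i
d^3_{2,-2}: k∈[0..1] ⇒ +0.009923 -0.000095 = +0.009828;  D = -0.007980-0.005737i
d^3_{3,-2}: single k=0 term ⇒ -0.001063;  D = -0.000353+0.001002i
Y_3^{m'}(θ=2.2996,φ=2.3444) and Σ D·Y over m':
  (-0.4135-0.2138i)·(+0.1267-0.1181i)  (+0.1264-0.6495i)·(+0.0089-0.3786i)  (-0.5412+0.0503i)·(-0.2051-0.2100i)  (+0.0799+0.2014i)·(+0.1944+0.0000i)  (+0.0442-0.0345i)·(+0.2051-0.2100i)  (-0.0080-0.0057i)·(+0.0089+0.3786i)  (-0.0004+0.0010i)·(-0.1267-0.1181i)
Y_3^-2(R⁻¹ n̂) = -0.181243+0.091035i

Re=-0.1812 Im=0.0910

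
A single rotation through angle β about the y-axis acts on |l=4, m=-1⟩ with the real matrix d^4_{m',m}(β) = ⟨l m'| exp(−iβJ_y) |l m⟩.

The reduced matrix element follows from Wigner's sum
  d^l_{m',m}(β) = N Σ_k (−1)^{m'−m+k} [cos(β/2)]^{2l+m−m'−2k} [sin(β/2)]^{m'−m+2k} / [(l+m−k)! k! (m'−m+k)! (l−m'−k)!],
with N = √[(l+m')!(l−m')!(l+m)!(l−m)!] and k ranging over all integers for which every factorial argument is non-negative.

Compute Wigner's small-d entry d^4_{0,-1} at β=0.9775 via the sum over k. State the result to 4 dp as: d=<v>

d^4_{0,-1}(β=0.9775) via Wigner's sum:
Half-angle: c=0.882920, s=0.469523. N=√(24·24·6·120)=643.987578
k: max(0,(-1)−(0))=0 … min(4+(-1),4−(0))=3
  k=0: (−1)^1·643.9876/(144)·0.8829^7·0.4695^1 = -0.878259
  k=1: (−1)^2·643.9876/(24)·0.8829^5·0.4695^3 = +1.490197
  k=2: (−1)^3·643.9876/(24)·0.8829^3·0.4695^5 = -0.421418
  k=3: (−1)^4·643.9876/(144)·0.8829^1·0.4695^7 = +0.019862
d^4_{0,-1}(0.9775) = -0.878259 +1.490197 -0.421418 +0.019862 = +0.210382

d=0.2104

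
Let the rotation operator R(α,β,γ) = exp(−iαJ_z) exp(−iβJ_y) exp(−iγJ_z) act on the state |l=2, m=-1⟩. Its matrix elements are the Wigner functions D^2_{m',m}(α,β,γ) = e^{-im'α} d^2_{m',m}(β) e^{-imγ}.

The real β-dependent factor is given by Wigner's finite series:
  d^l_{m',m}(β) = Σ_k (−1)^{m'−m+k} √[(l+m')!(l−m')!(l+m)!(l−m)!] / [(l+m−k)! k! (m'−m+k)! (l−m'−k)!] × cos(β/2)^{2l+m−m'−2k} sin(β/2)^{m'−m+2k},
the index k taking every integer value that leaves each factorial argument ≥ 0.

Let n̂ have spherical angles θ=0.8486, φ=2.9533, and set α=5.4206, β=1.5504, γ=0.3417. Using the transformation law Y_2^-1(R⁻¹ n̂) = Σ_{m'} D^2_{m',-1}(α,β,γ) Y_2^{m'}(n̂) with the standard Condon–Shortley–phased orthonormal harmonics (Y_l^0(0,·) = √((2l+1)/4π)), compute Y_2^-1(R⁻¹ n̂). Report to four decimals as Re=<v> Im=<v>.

Need the full column D^2_{m',-1} for m'=−2..2 at α=5.4206, β=1.5504, γ=0.3417.
cos(β/2)=0.714281, sin(β/2)=0.699859
d^2_{-2,-1}: single k=1 term ⇒ +0.510091;  D = +0.094995-0.501168i
d^2_{-1,-1}: k∈[0..1] ⇒ +0.260301 -0.749688 = -0.489387;  D = -0.424484+0.243542i
d^2_{0,-1}: k∈[0..1] ⇒ -0.624732 +0.599758 = -0.024973;  D = -0.023530-0.008368i
d^2_{1,-1}: k∈[0..1] ⇒ +0.749688 -0.239907 = +0.509782;  D = +0.182685+0.475924i
d^2_{2,-1}: single k=0 term ⇒ -0.489701;  D = +0.233086-0.430671i
Y_2^{m'}(θ=0.8486,φ=2.9533) and Σ D·Y over m':
  (+0.0950-0.5012i)·(+0.2022+0.0800i)  (-0.4245+0.2435i)·(-0.3764-0.0717i)  (-0.0235-0.0084i)·(+0.0981+0.0000i)  (+0.1827+0.4759i)·(+0.3764-0.0717i)  (+0.2331-0.4307i)·(+0.2022-0.0800i)
Y_2^-1(R⁻¹ n̂) = +0.349839-0.095509i

Re=0.3498 Im=-0.0955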